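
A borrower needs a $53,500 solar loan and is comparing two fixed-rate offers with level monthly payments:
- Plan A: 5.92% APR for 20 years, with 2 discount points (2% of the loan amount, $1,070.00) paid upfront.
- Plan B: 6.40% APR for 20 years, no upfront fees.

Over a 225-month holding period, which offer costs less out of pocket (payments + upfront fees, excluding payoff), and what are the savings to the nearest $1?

Plan A: at 5.92% the monthly rate is 0.0049333, so the payment is 53,500 × 0.0049333 / (1 − 1.0049333^−240) = $380.83.
Plan B: at 6.40% the monthly rate is 0.0053333, so the payment is 53,500 × 0.0053333 / (1 − 1.0053333^−240) = $395.74.
Over 225 months: Plan A costs 225 × $380.83 + $1,070.00 = $86,756.75; Plan B costs 225 × $395.74 = $89,041.50.
Plan A is cheaper by $89,041.50 − $86,756.75 = $2,284.75.

Plan A by $2,285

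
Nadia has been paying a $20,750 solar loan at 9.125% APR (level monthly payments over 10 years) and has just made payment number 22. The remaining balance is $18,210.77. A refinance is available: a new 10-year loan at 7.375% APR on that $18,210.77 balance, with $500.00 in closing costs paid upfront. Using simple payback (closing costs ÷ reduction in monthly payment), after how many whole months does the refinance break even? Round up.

11 months

Current payment = 20,750 × 9.125%/12 / (1 − (1+0.0076042)^−120) = $264.26.
Refinanced payment = 18,210.77 × 0.0061458 / (1 − (1+0.0061458)^−120) = $214.98.
Monthly savings = $264.26 − $214.98 = $49.28.
Break-even = $500.00 / $49.28 = 10.15 → 11 months.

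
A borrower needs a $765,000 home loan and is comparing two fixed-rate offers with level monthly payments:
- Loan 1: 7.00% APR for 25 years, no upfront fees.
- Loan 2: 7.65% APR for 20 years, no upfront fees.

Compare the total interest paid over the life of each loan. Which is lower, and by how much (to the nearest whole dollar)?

Loan 2 by $126,104

Loan 1: at 7.00% the monthly rate is 0.0058333, so the payment is 765,000 × 0.0058333 / (1 − 1.0058333^−300) = $5,406.86.
Total interest on Loan 1 = 300 × $5,406.86 − $765,000 = $857,058.00.
Loan 2: monthly rate = 7.65%/12 = 0.0063750; payment = 765,000 × 0.0063750 / (1 − (1+0.0063750)^−240) = $6,233.14.
Total interest on Loan 2 = 240 × $6,233.14 − $765,000 = $730,953.60.
Loan 2 is lower by $126,104.40.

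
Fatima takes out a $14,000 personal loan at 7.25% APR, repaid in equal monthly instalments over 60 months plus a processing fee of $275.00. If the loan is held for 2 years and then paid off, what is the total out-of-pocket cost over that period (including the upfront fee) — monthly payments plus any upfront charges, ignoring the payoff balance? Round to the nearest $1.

Monthly rate = 7.25%/12 = 0.0060417; payment = 14,000 × 0.0060417 / (1 − (1+0.0060417)^−60) = $278.87.
Total outlay = 24 × $278.87 + $275.00 = $6,967.88.

$6,968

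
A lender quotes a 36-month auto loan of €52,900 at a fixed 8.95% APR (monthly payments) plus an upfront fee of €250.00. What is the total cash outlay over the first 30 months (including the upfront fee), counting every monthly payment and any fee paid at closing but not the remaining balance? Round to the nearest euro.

€50,679

At 8.95% the monthly rate is 0.0074583, so the payment is 52,900 × 0.0074583 / (1 − 1.0074583^−36) = €1,680.98.
Total outlay = 30 × €1,680.98 + €250.00 = €50,679.40.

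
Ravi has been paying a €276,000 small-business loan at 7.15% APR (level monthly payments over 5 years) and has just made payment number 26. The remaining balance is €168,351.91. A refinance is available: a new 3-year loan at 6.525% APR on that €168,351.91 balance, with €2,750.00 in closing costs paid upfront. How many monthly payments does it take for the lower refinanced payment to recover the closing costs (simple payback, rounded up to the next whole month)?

Current payment = 276,000 × 7.15%/12 / (1 − (1+0.0059583)^−60) = €5,484.68.
Refinanced payment = 168,351.91 × 0.0054375 / (1 − (1+0.0054375)^−36) = €5,161.73.
Monthly savings = €5,484.68 − €5,161.73 = €322.95.
Break-even = €2,750.00 / €322.95 = 8.52 → 9 months.

9 months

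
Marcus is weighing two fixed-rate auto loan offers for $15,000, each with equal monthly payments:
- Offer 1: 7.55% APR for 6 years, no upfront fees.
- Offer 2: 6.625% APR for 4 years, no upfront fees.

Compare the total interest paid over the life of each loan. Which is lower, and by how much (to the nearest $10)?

Offer 2 by $1,580

Offer 1: monthly rate = 7.55%/12 = 0.0062917; payment = 15,000 × 0.0062917 / (1 − (1+0.0062917)^−72) = $259.72.
Total interest on Offer 1 = 72 × $259.72 − $15,000 = $3,699.84.
Offer 2: monthly rate = 6.625%/12 = 0.0055208; payment = 15,000 × 0.0055208 / (1 − (1+0.0055208)^−48) = $356.59.
Total interest on Offer 2 = 48 × $356.59 − $15,000 = $2,116.32.
Offer 2 is lower by $1,583.52.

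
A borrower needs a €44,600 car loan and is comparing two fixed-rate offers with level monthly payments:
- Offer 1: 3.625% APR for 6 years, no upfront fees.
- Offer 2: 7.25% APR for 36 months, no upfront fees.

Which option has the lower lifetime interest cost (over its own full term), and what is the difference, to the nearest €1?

Offer 1 by €67

Offer 1: monthly rate = 3.625%/12 = 0.0030208; payment = 44,600 × 0.0030208 / (1 − (1+0.0030208)^−72) = €690.18.
Total interest on Offer 1 = 72 × €690.18 − €44,600 = €5,092.96.
Offer 2: at 7.25% the monthly rate is 0.0060417, so the payment is 44,600 × 0.0060417 / (1 − 1.0060417^−36) = €1,382.22.
Total interest on Offer 2 = 36 × €1,382.22 − €44,600 = €5,159.92.
Offer 1 is lower by €66.96.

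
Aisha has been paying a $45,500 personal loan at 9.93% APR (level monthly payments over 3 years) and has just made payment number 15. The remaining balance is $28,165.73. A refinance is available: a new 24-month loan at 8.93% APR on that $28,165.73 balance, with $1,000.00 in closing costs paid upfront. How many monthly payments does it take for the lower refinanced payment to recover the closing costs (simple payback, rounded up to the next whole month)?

Current payment = 45,500 × 9.93%/12 / (1 − (1+0.0082750)^−36) = $1,466.66.
Refinanced payment = 28,165.73 × 0.0074417 / (1 − (1+0.0074417)^−24) = $1,285.84.
Monthly savings = $1,466.66 − $1,285.84 = $180.82.
Break-even = $1,000.00 / $180.82 = 5.53 → 6 months.

6 months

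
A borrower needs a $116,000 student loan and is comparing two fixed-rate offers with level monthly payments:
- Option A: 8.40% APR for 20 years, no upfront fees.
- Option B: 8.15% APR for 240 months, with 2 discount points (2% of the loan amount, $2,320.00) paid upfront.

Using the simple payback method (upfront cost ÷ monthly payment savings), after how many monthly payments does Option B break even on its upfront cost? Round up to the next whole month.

Option A: monthly rate = 8.4%/12 = 0.0070000; payment = 116,000 × 0.0070000 / (1 − (1+0.0070000)^−240) = $999.35.
Option B: at 8.15% the monthly rate is 0.0067917, so the payment is 116,000 × 0.0067917 / (1 − 1.0067917^−240) = $981.13.
Monthly savings = $999.35 − $981.13 = $18.22.
Break-even = $2,320.00 / $18.22 = 127.33 → 128 months.

128 months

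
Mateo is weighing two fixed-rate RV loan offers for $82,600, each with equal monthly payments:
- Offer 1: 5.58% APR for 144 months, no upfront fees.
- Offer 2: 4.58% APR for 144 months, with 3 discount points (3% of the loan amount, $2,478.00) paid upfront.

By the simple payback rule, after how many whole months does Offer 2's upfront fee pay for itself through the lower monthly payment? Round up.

Offer 1: at 5.58% the monthly rate is 0.0046500, so the payment is 82,600 × 0.0046500 / (1 − 1.0046500^−144) = $788.21.
Offer 2: monthly rate = 4.58%/12 = 0.0038167; payment = 82,600 × 0.0038167 / (1 − (1+0.0038167)^−144) = $746.67.
Monthly savings = $788.21 − $746.67 = $41.54.
Break-even = $2,478.00 / $41.54 = 59.65 → 60 months.

60 months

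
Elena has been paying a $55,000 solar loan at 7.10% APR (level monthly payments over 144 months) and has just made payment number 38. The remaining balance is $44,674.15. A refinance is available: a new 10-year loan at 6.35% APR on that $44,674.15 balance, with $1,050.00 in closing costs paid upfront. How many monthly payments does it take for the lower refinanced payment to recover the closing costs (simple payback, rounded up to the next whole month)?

17 months

Current payment = 55,000 × 7.1%/12 / (1 − (1+0.0059167)^−144) = $568.55.
Refinanced payment = 44,674.15 × 0.0052917 / (1 − (1+0.0052917)^−120) = $503.86.
Monthly savings = $568.55 − $503.86 = $64.69.
Break-even = $1,050.00 / $64.69 = 16.23 → 17 months.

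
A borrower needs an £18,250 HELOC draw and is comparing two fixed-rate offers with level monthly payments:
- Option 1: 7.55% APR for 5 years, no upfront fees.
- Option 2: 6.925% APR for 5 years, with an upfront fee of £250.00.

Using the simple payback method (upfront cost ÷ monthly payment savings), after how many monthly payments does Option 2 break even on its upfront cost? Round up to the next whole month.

Option 1: at 7.55% the monthly rate is 0.0062917, so the payment is 18,250 × 0.0062917 / (1 − 1.0062917^−60) = £366.13.
Option 2: monthly rate = 6.925%/12 = 0.0057708; payment = 18,250 × 0.0057708 / (1 − (1+0.0057708)^−60) = £360.73.
Monthly savings = £366.13 − £360.73 = £5.40.
Break-even = £250.00 / £5.40 = 46.30 → 47 months.

47 months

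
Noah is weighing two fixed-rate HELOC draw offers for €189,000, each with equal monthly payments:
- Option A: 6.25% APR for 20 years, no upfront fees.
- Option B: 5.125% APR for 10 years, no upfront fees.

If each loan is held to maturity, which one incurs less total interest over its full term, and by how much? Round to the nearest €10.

Option B by €89,600

Option A: at 6.25% the monthly rate is 0.0052083, so the payment is 189,000 × 0.0052083 / (1 − 1.0052083^−240) = €1,381.45.
Total interest on Option A = 240 × €1,381.45 − €189,000 = €142,548.00.
Option B: at 5.125% the monthly rate is 0.0042708, so the payment is 189,000 × 0.0042708 / (1 − 1.0042708^−120) = €2,016.21.
Total interest on Option B = 120 × €2,016.21 − €189,000 = €52,945.20.
Option B is lower by €89,602.80.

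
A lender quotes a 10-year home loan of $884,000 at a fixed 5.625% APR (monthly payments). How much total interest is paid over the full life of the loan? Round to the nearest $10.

At 5.625% the monthly rate is 0.0046875, so the payment is 884,000 × 0.0046875 / (1 − 1.0046875^−120) = $9,648.57.
Total paid = 120 × $9,648.57 = $1,157,828.40; interest = $1,157,828.40 − $884,000 = $273,828.40.

$273,830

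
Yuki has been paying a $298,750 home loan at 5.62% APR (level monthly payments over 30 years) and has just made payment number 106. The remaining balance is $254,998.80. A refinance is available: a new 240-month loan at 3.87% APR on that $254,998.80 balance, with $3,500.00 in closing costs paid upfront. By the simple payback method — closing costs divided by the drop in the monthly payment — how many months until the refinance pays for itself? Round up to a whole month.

19 months

Current payment = 298,750 × 5.62%/12 / (1 − (1+0.0046833)^−360) = $1,718.83.
Refinanced payment = 254,998.80 × 0.0032250 / (1 − (1+0.0032250)^−240) = $1,527.83.
Monthly savings = $1,718.83 − $1,527.83 = $191.00.
Break-even = $3,500.00 / $191.00 = 18.32 → 19 months.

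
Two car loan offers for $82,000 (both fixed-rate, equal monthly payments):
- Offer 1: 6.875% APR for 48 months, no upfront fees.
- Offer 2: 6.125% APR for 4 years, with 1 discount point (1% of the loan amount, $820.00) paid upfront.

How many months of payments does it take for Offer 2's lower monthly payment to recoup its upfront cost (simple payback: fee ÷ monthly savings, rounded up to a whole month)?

Offer 1: at 6.875% the monthly rate is 0.0057292, so the payment is 82,000 × 0.0057292 / (1 − 1.0057292^−48) = $1,958.84.
Offer 2: monthly rate = 6.125%/12 = 0.0051042; payment = 82,000 × 0.0051042 / (1 − (1+0.0051042)^−48) = $1,930.48.
Monthly savings = $1,958.84 − $1,930.48 = $28.36.
Break-even = $820.00 / $28.36 = 28.91 → 29 months.

29 months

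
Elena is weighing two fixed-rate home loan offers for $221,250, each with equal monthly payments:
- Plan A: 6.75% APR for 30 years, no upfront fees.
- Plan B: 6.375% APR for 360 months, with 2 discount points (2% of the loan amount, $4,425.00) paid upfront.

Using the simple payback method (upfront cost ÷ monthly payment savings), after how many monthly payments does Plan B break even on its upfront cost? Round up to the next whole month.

Plan A: monthly rate = 6.75%/12 = 0.0056250; payment = 221,250 × 0.0056250 / (1 − (1+0.0056250)^−360) = $1,435.02.
Plan B: monthly rate = 6.375%/12 = 0.0053125; payment = 221,250 × 0.0053125 / (1 − (1+0.0053125)^−360) = $1,380.31.
Monthly savings = $1,435.02 − $1,380.31 = $54.71.
Break-even = $4,425.00 / $54.71 = 80.88 → 81 months.

81 months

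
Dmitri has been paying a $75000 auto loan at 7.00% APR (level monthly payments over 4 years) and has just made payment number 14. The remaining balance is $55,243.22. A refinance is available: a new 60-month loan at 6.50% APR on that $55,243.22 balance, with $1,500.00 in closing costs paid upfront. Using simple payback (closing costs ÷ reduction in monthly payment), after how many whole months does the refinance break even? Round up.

Current payment = 75,000 × 7%/12 / (1 − (1+0.0058333)^−48) = $1,795.97.
Refinanced payment = 55,243.22 × 0.0054167 / (1 − (1+0.0054167)^−60) = $1,080.90.
Monthly savings = $1,795.97 − $1,080.90 = $715.07.
Break-even = $1,500.00 / $715.07 = 2.10 → 3 months.

3 months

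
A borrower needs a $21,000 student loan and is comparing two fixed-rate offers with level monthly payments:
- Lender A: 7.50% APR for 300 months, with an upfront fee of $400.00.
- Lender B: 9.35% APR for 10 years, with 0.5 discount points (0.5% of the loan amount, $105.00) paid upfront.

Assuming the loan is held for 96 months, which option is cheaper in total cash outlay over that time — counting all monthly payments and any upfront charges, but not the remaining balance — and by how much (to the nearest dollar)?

Lender A: monthly rate = 7.5%/12 = 0.0062500; payment = 21,000 × 0.0062500 / (1 − (1+0.0062500)^−300) = $155.19.
Lender B: monthly rate = 9.35%/12 = 0.0077917; payment = 21,000 × 0.0077917 / (1 − (1+0.0077917)^−120) = $270.01.
Over 96 months: Lender A costs 96 × $155.19 + $400.00 = $15,298.24; Lender B costs 96 × $270.01 + $105.00 = $26,025.96.
Lender A is cheaper by $26,025.96 − $15,298.24 = $10,727.72.

Lender A by $10,728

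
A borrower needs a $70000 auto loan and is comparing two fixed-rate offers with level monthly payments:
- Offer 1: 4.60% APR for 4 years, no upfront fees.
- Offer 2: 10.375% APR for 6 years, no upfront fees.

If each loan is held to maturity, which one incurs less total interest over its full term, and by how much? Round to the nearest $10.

Offer 1: at 4.60% the monthly rate is 0.0038333, so the payment is 70,000 × 0.0038333 / (1 − 1.0038333^−48) = $1,599.40.
Total interest on Offer 1 = 48 × $1,599.40 − $70,000 = $6,771.20.
Offer 2: monthly rate = 10.375%/12 = 0.0086458; payment = 70,000 × 0.0086458 / (1 − (1+0.0086458)^−72) = $1,310.09.
Total interest on Offer 2 = 72 × $1,310.09 − $70,000 = $24,326.48.
Offer 1 is lower by $17,555.28.

Offer 1 by $17,560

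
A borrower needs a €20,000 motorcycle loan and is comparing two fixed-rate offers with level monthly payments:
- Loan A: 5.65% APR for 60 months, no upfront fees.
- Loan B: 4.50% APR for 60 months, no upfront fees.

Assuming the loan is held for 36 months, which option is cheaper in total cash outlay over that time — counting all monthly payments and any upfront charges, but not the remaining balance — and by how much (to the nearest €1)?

Loan B by €380

Loan A: at 5.65% the monthly rate is 0.0047083, so the payment is 20,000 × 0.0047083 / (1 − 1.0047083^−60) = €383.41.
Loan B: at 4.50% the monthly rate is 0.0037500, so the payment is 20,000 × 0.0037500 / (1 − 1.0037500^−60) = €372.86.
Over 36 months: Loan A costs 36 × €383.41 = €13,802.76; Loan B costs 36 × €372.86 = €13,422.96.
Loan B is cheaper by €13,802.76 − €13,422.96 = €379.80.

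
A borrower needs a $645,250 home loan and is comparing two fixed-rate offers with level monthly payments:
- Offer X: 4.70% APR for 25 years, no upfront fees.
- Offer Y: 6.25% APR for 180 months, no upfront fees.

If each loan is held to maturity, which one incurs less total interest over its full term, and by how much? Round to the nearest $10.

Offer X: at 4.70% the monthly rate is 0.0039167, so the payment is 645,250 × 0.0039167 / (1 − 1.0039167^−300) = $3,660.15.
Total interest on Offer X = 300 × $3,660.15 − $645,250 = $452,795.00.
Offer Y: at 6.25% the monthly rate is 0.0052083, so the payment is 645,250 × 0.0052083 / (1 − 1.0052083^−180) = $5,532.52.
Total interest on Offer Y = 180 × $5,532.52 − $645,250 = $350,603.60.
Offer Y is lower by $102,191.40.

Offer Y by $102,190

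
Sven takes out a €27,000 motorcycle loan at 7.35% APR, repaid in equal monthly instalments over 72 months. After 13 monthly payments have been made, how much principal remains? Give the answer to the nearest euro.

€22,960

With monthly rate i = 7.35%/12 = 0.0061250, the balance after k of n payments is P · [(1+i)^n − (1+i)^k] / [(1+i)^n − 1].
(1+0.0061250)^72 = 1.55217151 and (1+0.0061250)^13 = 1.08261795, so the balance is 27,000 × (1.55217151 − 1.08261795) / (1.55217151 − 1) = €22,960.16.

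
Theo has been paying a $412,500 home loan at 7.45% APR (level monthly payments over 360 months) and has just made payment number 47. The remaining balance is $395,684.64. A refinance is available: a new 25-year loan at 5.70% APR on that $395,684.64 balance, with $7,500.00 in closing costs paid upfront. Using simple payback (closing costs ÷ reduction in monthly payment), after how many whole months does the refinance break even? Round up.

Current payment = 412,500 × 7.45%/12 / (1 − (1+0.0062083)^−360) = $2,870.15.
Refinanced payment = 395,684.64 × 0.0047500 / (1 − (1+0.0047500)^−300) = $2,477.34.
Monthly savings = $2,870.15 − $2,477.34 = $392.81.
Break-even = $7,500.00 / $392.81 = 19.09 → 20 months.

20 months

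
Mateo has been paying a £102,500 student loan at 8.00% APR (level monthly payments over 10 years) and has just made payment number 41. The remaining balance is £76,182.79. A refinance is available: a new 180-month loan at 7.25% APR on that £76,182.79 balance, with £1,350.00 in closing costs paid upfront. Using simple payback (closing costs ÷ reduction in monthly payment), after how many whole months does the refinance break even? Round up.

3 months

Current payment = 102,500 × 8%/12 / (1 − (1+0.0066667)^−120) = £1,243.61.
Refinanced payment = 76,182.79 × 0.0060417 / (1 − (1+0.0060417)^−180) = £695.44.
Monthly savings = £1,243.61 − £695.44 = £548.17.
Break-even = £1,350.00 / £548.17 = 2.46 → 3 months.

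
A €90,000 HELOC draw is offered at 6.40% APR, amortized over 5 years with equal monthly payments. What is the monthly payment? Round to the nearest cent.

At 6.40% the monthly rate is 0.0053333, so the payment is 90,000 × 0.0053333 / (1 − 1.0053333^−60) = €1,756.74.

€1,756.74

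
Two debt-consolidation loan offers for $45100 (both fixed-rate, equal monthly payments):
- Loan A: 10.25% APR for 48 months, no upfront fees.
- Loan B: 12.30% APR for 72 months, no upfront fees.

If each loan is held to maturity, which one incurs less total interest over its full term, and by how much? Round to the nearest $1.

Loan A: at 10.25% the monthly rate is 0.0085417, so the payment is 45,100 × 0.0085417 / (1 − 1.0085417^−48) = $1,149.27.
Total interest on Loan A = 48 × $1,149.27 − $45,100 = $10,064.96.
Loan B: at 12.30% the monthly rate is 0.0102500, so the payment is 45,100 × 0.0102500 / (1 − 1.0102500^−72) = $888.77.
Total interest on Loan B = 72 × $888.77 − $45,100 = $18,891.44.
Loan A is lower by $8,826.48.

Loan A by $8,826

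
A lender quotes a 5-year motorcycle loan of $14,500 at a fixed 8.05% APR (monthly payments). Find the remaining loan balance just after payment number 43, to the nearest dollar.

With monthly rate i = 8.05%/12 = 0.0067083, the balance after k of n payments is P · [(1+i)^n − (1+i)^k] / [(1+i)^n − 1].
(1+0.0067083)^60 = 1.49355018 and (1+0.0067083)^43 = 1.33308406, so the balance is 14,500 × (1.49355018 − 1.33308406) / (1.49355018 − 1) = $4,714.33.

$4,714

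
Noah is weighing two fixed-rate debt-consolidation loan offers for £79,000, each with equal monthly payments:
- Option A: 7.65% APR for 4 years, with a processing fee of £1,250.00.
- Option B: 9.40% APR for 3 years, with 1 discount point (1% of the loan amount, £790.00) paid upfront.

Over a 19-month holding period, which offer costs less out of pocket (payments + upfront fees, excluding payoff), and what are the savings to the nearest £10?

Option A by £11,150

Option A: monthly rate = 7.65%/12 = 0.0063750; payment = 79,000 × 0.0063750 / (1 − (1+0.0063750)^−48) = £1,915.67.
Option B: at 9.40% the monthly rate is 0.0078333, so the payment is 79,000 × 0.0078333 / (1 − 1.0078333^−36) = £2,526.91.
Over 19 months: Option A costs 19 × £1,915.67 + £1,250.00 = £37,647.73; Option B costs 19 × £2,526.91 + £790.00 = £48,801.29.
Option A is cheaper by £48,801.29 − £37,647.73 = £11,153.56.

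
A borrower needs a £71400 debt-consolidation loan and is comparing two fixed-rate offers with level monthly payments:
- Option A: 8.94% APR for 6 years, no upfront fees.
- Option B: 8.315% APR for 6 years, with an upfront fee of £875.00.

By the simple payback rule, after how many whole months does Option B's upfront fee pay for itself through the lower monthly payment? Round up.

Option A: at 8.94% the monthly rate is 0.0074500, so the payment is 71,400 × 0.0074500 / (1 − 1.0074500^−72) = £1,284.90.
Option B: at 8.315% the monthly rate is 0.0069292, so the payment is 71,400 × 0.0069292 / (1 − 1.0069292^−72) = £1,262.88.
Monthly savings = £1,284.90 − £1,262.88 = £22.02.
Break-even = £875.00 / £22.02 = 39.74 → 40 months.

40 months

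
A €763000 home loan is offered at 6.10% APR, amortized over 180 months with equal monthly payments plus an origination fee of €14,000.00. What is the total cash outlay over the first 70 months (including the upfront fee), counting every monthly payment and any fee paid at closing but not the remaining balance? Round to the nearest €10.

Monthly rate = 6.1%/12 = 0.0050833; payment = 763,000 × 0.0050833 / (1 − (1+0.0050833)^−180) = €6,479.92.
Total outlay = 70 × €6,479.92 + €14,000.00 = €467,594.40.

€467,590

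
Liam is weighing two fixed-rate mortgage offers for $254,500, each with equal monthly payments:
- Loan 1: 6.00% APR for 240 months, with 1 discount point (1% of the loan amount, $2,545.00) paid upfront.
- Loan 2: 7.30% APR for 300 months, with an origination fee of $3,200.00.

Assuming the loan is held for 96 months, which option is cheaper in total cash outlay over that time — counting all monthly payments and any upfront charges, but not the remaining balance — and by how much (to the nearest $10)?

Loan 1 by $3,000

Loan 1: at 6.00% the monthly rate is 0.0050000, so the payment is 254,500 × 0.0050000 / (1 − 1.0050000^−240) = $1,823.32.
Loan 2: monthly rate = 7.3%/12 = 0.0060833; payment = 254,500 × 0.0060833 / (1 − (1+0.0060833)^−300) = $1,847.75.
Over 96 months: Loan 1 costs 96 × $1,823.32 + $2,545.00 = $177,583.72; Loan 2 costs 96 × $1,847.75 + $3,200.00 = $180,584.00.
Loan 1 is cheaper by $180,584.00 − $177,583.72 = $3,000.28.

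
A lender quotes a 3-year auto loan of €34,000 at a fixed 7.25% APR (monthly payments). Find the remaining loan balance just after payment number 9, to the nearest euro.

With monthly rate i = 7.25%/12 = 0.0060417, the balance after k of n payments is P · [(1+i)^n − (1+i)^k] / [(1+i)^n − 1].
(1+0.0060417)^36 = 1.24215230 and (1+0.0060417)^9 = 1.05570776, so the balance is 34,000 × (1.24215230 − 1.05570776) / (1.24215230 − 1) = €26,178.21.

€26,178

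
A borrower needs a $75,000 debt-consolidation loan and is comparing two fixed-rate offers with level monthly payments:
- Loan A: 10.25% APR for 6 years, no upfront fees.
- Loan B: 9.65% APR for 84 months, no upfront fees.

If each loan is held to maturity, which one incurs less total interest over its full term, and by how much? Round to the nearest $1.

Loan A by $2,730

Loan A: monthly rate = 10.25%/12 = 0.0085417; payment = 75,000 × 0.0085417 / (1 − (1+0.0085417)^−72) = $1,398.91.
Total interest on Loan A = 72 × $1,398.91 − $75,000 = $25,721.52.
Loan B: at 9.65% the monthly rate is 0.0080417, so the payment is 75,000 × 0.0080417 / (1 − 1.0080417^−84) = $1,231.57.
Total interest on Loan B = 84 × $1,231.57 − $75,000 = $28,451.88.
Loan A is lower by $2,730.36.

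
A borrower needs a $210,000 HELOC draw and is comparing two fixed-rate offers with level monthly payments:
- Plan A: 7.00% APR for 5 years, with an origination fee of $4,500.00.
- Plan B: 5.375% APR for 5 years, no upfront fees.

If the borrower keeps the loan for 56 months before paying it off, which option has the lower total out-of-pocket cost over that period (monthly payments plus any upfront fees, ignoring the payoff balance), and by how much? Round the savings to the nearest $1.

Plan B by $13,410

Plan A: at 7.00% the monthly rate is 0.0058333, so the payment is 210,000 × 0.0058333 / (1 − 1.0058333^−60) = $4,158.25.
Plan B: monthly rate = 5.375%/12 = 0.0044792; payment = 210,000 × 0.0044792 / (1 − (1+0.0044792)^−60) = $3,999.14.
Over 56 months: Plan A costs 56 × $4,158.25 + $4,500.00 = $237,362.00; Plan B costs 56 × $3,999.14 = $223,951.84.
Plan B is cheaper by $237,362.00 − $223,951.84 = $13,410.16.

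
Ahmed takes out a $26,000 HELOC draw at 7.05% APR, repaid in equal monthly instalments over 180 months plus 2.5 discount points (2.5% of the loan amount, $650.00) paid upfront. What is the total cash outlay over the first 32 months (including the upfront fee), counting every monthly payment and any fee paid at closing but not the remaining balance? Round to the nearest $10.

$8,150

Monthly rate = 7.05%/12 = 0.0058750; payment = 26,000 × 0.0058750 / (1 − (1+0.0058750)^−180) = $234.42.
Total outlay = 32 × $234.42 + $650.00 = $8,151.44.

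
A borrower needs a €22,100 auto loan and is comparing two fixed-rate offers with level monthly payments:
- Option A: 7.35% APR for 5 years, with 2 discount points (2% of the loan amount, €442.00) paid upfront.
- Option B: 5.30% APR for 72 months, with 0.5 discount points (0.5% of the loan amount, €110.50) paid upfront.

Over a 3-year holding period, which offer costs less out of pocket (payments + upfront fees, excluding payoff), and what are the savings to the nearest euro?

Option A: monthly rate = 7.35%/12 = 0.0061250; payment = 22,100 × 0.0061250 / (1 − (1+0.0061250)^−60) = €441.27.
Option B: at 5.30% the monthly rate is 0.0044167, so the payment is 22,100 × 0.0044167 / (1 − 1.0044167^−72) = €359.00.
Over 36 months: Option A costs 36 × €441.27 + €442.00 = €16,327.72; Option B costs 36 × €359.00 + €110.50 = €13,034.50.
Option B is cheaper by €16,327.72 − €13,034.50 = €3,293.22.

Option B by €3,293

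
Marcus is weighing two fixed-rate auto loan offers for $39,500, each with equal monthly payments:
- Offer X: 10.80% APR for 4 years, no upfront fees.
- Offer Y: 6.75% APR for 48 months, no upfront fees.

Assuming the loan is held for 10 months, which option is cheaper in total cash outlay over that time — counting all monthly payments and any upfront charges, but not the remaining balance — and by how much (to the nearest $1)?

Offer Y by $758

Offer X: monthly rate = 10.8%/12 = 0.0090000; payment = 39,500 × 0.0090000 / (1 − (1+0.0090000)^−48) = $1,017.07.
Offer Y: monthly rate = 6.75%/12 = 0.0056250; payment = 39,500 × 0.0056250 / (1 − (1+0.0056250)^−48) = $941.30.
Over 10 months: Offer X costs 10 × $1,017.07 = $10,170.70; Offer Y costs 10 × $941.30 = $9,413.00.
Offer Y is cheaper by $10,170.70 − $9,413.00 = $757.70.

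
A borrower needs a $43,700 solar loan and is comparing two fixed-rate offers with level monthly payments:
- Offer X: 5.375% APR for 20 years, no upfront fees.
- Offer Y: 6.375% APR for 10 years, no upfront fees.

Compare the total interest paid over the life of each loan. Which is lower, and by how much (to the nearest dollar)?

Offer X: monthly rate = 5.375%/12 = 0.0044792; payment = 43,700 × 0.0044792 / (1 − (1+0.0044792)^−240) = $297.53.
Total interest on Offer X = 240 × $297.53 − $43,700 = $27,707.20.
Offer Y: monthly rate = 6.375%/12 = 0.0053125; payment = 43,700 × 0.0053125 / (1 − (1+0.0053125)^−120) = $493.43.
Total interest on Offer Y = 120 × $493.43 − $43,700 = $15,511.60.
Offer Y is lower by $12,195.60.

Offer Y by $12,196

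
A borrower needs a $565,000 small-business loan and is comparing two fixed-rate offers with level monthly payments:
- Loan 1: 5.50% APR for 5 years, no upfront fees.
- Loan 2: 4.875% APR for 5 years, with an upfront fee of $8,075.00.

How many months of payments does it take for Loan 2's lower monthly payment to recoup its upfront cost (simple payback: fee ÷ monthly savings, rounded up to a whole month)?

50 months

Loan 1: at 5.50% the monthly rate is 0.0045833, so the payment is 565,000 × 0.0045833 / (1 − 1.0045833^−60) = $10,792.16.
Loan 2: at 4.875% the monthly rate is 0.0040625, so the payment is 565,000 × 0.0040625 / (1 − 1.0040625^−60) = $10,629.92.
Monthly savings = $10,792.16 − $10,629.92 = $162.24.
Break-even = $8,075.00 / $162.24 = 49.77 → 50 months.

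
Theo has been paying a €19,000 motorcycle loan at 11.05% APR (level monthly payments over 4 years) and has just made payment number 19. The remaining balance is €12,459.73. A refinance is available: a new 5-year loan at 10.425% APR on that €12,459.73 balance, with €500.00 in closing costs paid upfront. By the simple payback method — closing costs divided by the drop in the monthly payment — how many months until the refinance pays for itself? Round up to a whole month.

3 months

Current payment = 19,000 × 11.05%/12 / (1 − (1+0.0092083)^−48) = €491.53.
Refinanced payment = 12,459.73 × 0.0086875 / (1 − (1+0.0086875)^−60) = €267.35.
Monthly savings = €491.53 − €267.35 = €224.18.
Break-even = €500.00 / €224.18 = 2.23 → 3 months.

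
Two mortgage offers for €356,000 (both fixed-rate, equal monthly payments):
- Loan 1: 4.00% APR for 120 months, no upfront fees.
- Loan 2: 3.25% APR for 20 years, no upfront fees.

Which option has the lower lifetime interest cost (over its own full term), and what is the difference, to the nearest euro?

Loan 1: monthly rate = 4%/12 = 0.0033333; payment = 356,000 × 0.0033333 / (1 − (1+0.0033333)^−120) = €3,604.33.
Total interest on Loan 1 = 120 × €3,604.33 − €356,000 = €76,519.60.
Loan 2: at 3.25% the monthly rate is 0.0027083, so the payment is 356,000 × 0.0027083 / (1 − 1.0027083^−240) = €2,019.22.
Total interest on Loan 2 = 240 × €2,019.22 − €356,000 = €128,612.80.
Loan 1 is lower by €52,093.20.

Loan 1 by €52,093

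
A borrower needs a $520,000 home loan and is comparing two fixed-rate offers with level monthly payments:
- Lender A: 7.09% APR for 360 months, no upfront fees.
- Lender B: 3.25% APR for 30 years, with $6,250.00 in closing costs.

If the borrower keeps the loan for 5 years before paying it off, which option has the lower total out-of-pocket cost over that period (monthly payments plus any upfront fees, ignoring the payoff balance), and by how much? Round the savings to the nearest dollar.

Lender B by $67,429

Lender A: at 7.09% the monthly rate is 0.0059083, so the payment is 520,000 × 0.0059083 / (1 − 1.0059083^−360) = $3,491.06.
Lender B: at 3.25% the monthly rate is 0.0027083, so the payment is 520,000 × 0.0027083 / (1 − 1.0027083^−360) = $2,263.07.
Over 60 months: Lender A costs 60 × $3,491.06 = $209,463.60; Lender B costs 60 × $2,263.07 + $6,250.00 = $142,034.20.
Lender B is cheaper by $209,463.60 − $142,034.20 = $67,429.40.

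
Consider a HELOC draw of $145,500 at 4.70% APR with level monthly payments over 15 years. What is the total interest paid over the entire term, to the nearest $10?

Monthly rate = 4.7%/12 = 0.0039167; payment = 145,500 × 0.0039167 / (1 − (1+0.0039167)^−180) = $1,128.00.
Total paid = 180 × $1,128.00 = $203,040.00; interest = $203,040.00 − $145,500 = $57,540.00.

$57,540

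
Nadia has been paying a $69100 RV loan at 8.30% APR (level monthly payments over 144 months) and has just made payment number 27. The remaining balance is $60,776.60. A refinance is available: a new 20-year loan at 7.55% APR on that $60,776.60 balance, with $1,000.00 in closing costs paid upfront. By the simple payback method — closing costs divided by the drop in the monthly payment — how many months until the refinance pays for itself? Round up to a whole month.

Current payment = 69,100 × 8.3%/12 / (1 − (1+0.0069167)^−144) = $759.39.
Refinanced payment = 60,776.60 × 0.0062917 / (1 − (1+0.0062917)^−240) = $491.47.
Monthly savings = $759.39 − $491.47 = $267.92.
Break-even = $1,000.00 / $267.92 = 3.73 → 4 months.

4 months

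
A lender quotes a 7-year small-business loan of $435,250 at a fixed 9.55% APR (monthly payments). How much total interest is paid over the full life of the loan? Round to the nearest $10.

At 9.55% the monthly rate is 0.0079583, so the payment is 435,250 × 0.0079583 / (1 − 1.0079583^−84) = $7,124.87.
Total paid = 84 × $7,124.87 = $598,489.08; interest = $598,489.08 − $435,250 = $163,239.08.

$163,240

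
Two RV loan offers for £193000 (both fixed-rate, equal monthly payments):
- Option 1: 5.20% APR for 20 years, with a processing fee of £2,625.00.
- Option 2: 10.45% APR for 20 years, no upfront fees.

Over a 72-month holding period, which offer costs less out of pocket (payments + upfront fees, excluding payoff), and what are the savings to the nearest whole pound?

Option 1: monthly rate = 5.2%/12 = 0.0043333; payment = 193,000 × 0.0043333 / (1 − (1+0.0043333)^−240) = £1,295.13.
Option 2: at 10.45% the monthly rate is 0.0087083, so the payment is 193,000 × 0.0087083 / (1 − 1.0087083^−240) = £1,920.40.
Over 72 months: Option 1 costs 72 × £1,295.13 + £2,625.00 = £95,874.36; Option 2 costs 72 × £1,920.40 = £138,268.80.
Option 1 is cheaper by £138,268.80 − £95,874.36 = £42,394.44.

Option 1 by £42,394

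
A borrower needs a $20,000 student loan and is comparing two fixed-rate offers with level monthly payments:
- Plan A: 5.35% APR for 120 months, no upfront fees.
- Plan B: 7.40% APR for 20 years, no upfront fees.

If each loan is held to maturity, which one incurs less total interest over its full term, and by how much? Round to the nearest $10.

Plan A: at 5.35% the monthly rate is 0.0044583, so the payment is 20,000 × 0.0044583 / (1 − 1.0044583^−120) = $215.57.
Total interest on Plan A = 120 × $215.57 − $20,000 = $5,868.40.
Plan B: monthly rate = 7.4%/12 = 0.0061667; payment = 20,000 × 0.0061667 / (1 − (1+0.0061667)^−240) = $159.90.
Total interest on Plan B = 240 × $159.90 − $20,000 = $18,376.00.
Plan A is lower by $12,507.60.

Plan A by $12,510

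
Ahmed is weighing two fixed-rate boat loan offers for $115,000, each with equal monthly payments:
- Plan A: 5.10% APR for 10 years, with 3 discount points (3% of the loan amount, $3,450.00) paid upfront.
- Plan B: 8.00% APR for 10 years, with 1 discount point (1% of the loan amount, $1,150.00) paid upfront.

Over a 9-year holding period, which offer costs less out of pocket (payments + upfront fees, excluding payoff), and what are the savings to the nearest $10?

Plan A by $16,050

Plan A: at 5.10% the monthly rate is 0.0042500, so the payment is 115,000 × 0.0042500 / (1 − 1.0042500^−120) = $1,225.38.
Plan B: at 8.00% the monthly rate is 0.0066667, so the payment is 115,000 × 0.0066667 / (1 − 1.0066667^−120) = $1,395.27.
Over 108 months: Plan A costs 108 × $1,225.38 + $3,450.00 = $135,791.04; Plan B costs 108 × $1,395.27 + $1,150.00 = $151,839.16.
Plan A is cheaper by $151,839.16 − $135,791.04 = $16,048.12.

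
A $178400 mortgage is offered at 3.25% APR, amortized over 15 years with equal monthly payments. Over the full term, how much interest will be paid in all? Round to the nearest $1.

Monthly rate = 3.25%/12 = 0.0027083; payment = 178,400 × 0.0027083 / (1 − (1+0.0027083)^−180) = $1,253.56.
Total paid = 180 × $1,253.56 = $225,640.80; interest = $225,640.80 − $178,400 = $47,240.80.

$47,241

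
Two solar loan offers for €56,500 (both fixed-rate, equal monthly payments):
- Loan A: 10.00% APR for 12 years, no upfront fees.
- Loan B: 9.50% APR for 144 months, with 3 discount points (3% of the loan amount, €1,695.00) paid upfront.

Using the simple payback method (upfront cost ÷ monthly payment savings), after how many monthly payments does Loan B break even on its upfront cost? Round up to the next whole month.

105 months

Loan A: at 10.00% the monthly rate is 0.0083333, so the payment is 56,500 × 0.0083333 / (1 − 1.0083333^−144) = €675.22.
Loan B: monthly rate = 9.5%/12 = 0.0079167; payment = 56,500 × 0.0079167 / (1 − (1+0.0079167)^−144) = €659.00.
Monthly savings = €675.22 − €659.00 = €16.22.
Break-even = €1,695.00 / €16.22 = 104.50 → 105 months.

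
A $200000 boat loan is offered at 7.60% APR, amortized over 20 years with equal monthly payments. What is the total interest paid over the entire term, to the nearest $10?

$189,630

Monthly rate = 7.6%/12 = 0.0063333; payment = 200,000 × 0.0063333 / (1 − (1+0.0063333)^−240) = $1,623.44.
Total paid = 240 × $1,623.44 = $389,625.60; interest = $389,625.60 − $200,000 = $189,625.60.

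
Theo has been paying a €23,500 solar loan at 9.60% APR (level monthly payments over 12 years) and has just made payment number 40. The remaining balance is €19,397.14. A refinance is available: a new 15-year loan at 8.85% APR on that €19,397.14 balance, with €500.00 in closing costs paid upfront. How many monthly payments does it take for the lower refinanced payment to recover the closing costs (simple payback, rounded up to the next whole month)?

7 months

Current payment = 23,500 × 9.6%/12 / (1 − (1+0.0080000)^−144) = €275.44.
Refinanced payment = 19,397.14 × 0.0073750 / (1 − (1+0.0073750)^−180) = €195.01.
Monthly savings = €275.44 − €195.01 = €80.43.
Break-even = €500.00 / €80.43 = 6.22 → 7 months.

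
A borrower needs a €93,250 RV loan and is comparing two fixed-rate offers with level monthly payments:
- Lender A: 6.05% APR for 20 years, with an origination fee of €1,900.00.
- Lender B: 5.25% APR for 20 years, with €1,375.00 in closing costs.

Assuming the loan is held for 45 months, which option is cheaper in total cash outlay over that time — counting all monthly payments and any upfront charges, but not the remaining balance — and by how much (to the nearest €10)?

Lender A: at 6.05% the monthly rate is 0.0050417, so the payment is 93,250 × 0.0050417 / (1 − 1.0050417^−240) = €670.76.
Lender B: at 5.25% the monthly rate is 0.0043750, so the payment is 93,250 × 0.0043750 / (1 − 1.0043750^−240) = €628.36.
Over 45 months: Lender A costs 45 × €670.76 + €1,900.00 = €32,084.20; Lender B costs 45 × €628.36 + €1,375.00 = €29,651.20.
Lender B is cheaper by €32,084.20 − €29,651.20 = €2,433.00.

Lender B by €2,430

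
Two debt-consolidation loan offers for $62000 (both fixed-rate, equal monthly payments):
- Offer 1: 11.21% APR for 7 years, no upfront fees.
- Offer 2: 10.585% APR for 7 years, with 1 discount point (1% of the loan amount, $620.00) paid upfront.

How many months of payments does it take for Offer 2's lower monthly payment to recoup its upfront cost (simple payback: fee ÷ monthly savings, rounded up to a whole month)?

31 months

Offer 1: at 11.21% the monthly rate is 0.0093417, so the payment is 62,000 × 0.0093417 / (1 − 1.0093417^−84) = $1,068.45.
Offer 2: at 10.585% the monthly rate is 0.0088208, so the payment is 62,000 × 0.0088208 / (1 − 1.0088208^−84) = $1,048.11.
Monthly savings = $1,068.45 − $1,048.11 = $20.34.
Break-even = $620.00 / $20.34 = 30.48 → 31 months.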